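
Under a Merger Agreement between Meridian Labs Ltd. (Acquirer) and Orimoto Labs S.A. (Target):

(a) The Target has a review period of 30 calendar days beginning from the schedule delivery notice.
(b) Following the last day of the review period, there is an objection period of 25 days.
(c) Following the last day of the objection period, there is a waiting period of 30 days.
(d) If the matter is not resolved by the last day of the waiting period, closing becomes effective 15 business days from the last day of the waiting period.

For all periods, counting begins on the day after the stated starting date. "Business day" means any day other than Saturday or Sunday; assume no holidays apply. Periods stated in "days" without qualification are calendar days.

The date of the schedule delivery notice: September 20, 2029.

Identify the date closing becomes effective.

January 4, 2030

The last day of the review period: September 20, 2029 + 30 days = October 20, 2029.
The last day of the objection period: 25 calendar days after October 20, 2029 is November 14, 2029.
The last day of the waiting period: November 14, 2029 + 30 days = December 14, 2029.
The date closing becomes effective: 15 business days after Friday, December 14, 2029, skipping weekends — Dec 17, Dec 18, Dec 19, Dec 20, …, Jan 2, Jan 3, Jan 4 — lands on Friday, January 4, 2030.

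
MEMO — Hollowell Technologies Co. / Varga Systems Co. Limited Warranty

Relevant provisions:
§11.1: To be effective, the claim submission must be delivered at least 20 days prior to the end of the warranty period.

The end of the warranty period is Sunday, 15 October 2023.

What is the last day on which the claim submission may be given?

25 September 2023

15 October 2023 minus 20 days is 25 September 2023.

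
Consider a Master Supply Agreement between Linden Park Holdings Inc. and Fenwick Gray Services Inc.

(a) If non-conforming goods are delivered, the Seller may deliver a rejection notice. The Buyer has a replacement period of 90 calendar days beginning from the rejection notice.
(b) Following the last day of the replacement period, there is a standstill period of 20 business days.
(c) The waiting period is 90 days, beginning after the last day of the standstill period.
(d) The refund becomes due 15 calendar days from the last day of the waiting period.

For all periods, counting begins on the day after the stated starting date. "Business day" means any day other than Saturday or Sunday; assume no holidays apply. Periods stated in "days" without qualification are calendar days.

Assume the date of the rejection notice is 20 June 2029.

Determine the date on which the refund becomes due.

The last day of the replacement period: 90 calendar days after 20 June 2029 is 18 September 2029.
The last day of the standstill period: counting 20 business days from Tuesday, 18 September 2029 (Sep 19, Sep 20, Sep 21, Sep 24, …, Oct 12, Oct 15, Oct 16, skipping weekends) reaches Tuesday, 16 October 2029.
The last day of the waiting period: 90 calendar days after 16 October 2029 is 14 January 2030.
The date on which the refund becomes due: 14 January 2030 + 15 days = 29 January 2030.

29 January 2030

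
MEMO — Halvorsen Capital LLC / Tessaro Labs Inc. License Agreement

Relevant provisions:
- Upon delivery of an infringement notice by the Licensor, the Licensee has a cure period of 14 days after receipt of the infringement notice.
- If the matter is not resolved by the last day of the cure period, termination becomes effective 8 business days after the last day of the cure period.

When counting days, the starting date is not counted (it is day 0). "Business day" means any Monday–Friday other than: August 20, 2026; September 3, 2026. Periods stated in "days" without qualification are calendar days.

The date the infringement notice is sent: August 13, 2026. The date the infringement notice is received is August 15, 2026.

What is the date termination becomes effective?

Adding 14 calendar days to August 15, 2026 gives August 29, 2026, which is the last day of the cure period.
The date termination becomes effective: 8 business days after Saturday, August 29, 2026, skipping weekends and the listed holiday on Sep 3 — Aug 31, Sep 1, Sep 2, Sep 4, Sep 7, Sep 8, Sep 9, Sep 10 — lands on Thursday, September 10, 2026.

September 10, 2026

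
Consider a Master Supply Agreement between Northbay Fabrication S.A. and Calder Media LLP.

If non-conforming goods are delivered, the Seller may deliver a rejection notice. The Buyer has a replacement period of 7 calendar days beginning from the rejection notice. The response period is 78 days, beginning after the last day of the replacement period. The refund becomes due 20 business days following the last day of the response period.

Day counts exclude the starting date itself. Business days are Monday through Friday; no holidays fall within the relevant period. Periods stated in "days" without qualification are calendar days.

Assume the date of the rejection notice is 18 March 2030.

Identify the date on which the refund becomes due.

9 July 2030

The last day of the replacement period: 18 March 2030 + 7 days = 25 March 2030.
The last day of the response period: 25 March 2030 + 78 days = 11 June 2030.
The date on which the refund becomes due: 20 business days after Tuesday, 11 June 2030, skipping weekends — Jun 12, Jun 13, Jun 14, Jun 17, …, Jul 5, Jul 8, Jul 9 — lands on Tuesday, 9 July 2030.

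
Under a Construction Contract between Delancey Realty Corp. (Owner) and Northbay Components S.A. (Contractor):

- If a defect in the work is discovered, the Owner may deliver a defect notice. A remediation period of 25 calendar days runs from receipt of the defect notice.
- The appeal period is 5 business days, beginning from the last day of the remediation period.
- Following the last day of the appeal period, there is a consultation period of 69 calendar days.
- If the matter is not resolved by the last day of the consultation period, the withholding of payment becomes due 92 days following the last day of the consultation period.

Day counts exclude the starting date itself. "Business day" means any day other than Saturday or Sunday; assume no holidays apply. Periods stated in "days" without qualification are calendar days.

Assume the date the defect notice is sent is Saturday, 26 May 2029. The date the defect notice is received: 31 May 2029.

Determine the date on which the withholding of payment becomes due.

10 December 2029

The last day of the remediation period: 25 calendar days after 31 May 2029 is 25 June 2029.
From Monday, 25 June 2029, 5 business days (Jun 26, Jun 27, Jun 28, Jun 29, Jul 2, skipping weekends) brings us to Monday, 2 July 2029, which is the last day of the appeal period.
The last day of the consultation period: 2 July 2029 + 69 days = 9 September 2029.
Adding 92 calendar days to 9 September 2029 gives 10 December 2029, which is the date on which the withholding of payment becomes due.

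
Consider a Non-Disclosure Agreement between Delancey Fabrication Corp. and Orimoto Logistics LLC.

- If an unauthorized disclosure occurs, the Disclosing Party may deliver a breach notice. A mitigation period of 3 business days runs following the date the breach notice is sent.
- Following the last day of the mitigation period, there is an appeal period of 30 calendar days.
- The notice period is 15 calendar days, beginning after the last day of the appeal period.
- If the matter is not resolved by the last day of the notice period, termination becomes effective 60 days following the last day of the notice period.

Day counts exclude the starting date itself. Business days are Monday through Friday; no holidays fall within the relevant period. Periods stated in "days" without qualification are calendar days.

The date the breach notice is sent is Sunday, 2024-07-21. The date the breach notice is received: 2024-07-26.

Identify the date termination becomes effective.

The last day of the mitigation period: 3 business days after Sunday, 2024-07-21, skipping weekends — Jul 22, Jul 23, Jul 24 — lands on Wednesday, 2024-07-24.
The last day of the appeal period: 30 calendar days after 2024-07-24 is 2024-08-23.
The last day of the notice period: 15 calendar days after 2024-08-23 is 2024-09-07.
The date termination becomes effective: 60 calendar days after 2024-09-07 is 2024-11-06.

2024-11-06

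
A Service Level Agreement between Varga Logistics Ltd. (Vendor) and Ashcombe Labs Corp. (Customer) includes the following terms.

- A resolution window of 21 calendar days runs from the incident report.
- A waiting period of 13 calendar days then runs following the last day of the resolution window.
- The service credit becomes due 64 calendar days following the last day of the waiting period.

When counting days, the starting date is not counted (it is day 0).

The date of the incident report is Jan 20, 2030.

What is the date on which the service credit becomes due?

Apr 28, 2030

The last day of the resolution window: Jan 20, 2030 + 21 days = Feb 10, 2030.
Adding 13 calendar days to Feb 10, 2030 gives Feb 23, 2030, which is the last day of the waiting period.
The date on which the service credit becomes due: Feb 23, 2030 + 64 days = Apr 28, 2030.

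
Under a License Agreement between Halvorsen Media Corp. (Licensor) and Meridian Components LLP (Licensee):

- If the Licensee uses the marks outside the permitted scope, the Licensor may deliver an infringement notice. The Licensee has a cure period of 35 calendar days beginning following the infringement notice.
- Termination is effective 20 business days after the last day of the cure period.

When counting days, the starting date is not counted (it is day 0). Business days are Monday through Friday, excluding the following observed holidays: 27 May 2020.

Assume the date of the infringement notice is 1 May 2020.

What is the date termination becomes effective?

3 July 2020

The last day of the cure period: 35 calendar days after 1 May 2020 is 5 June 2020.
The date termination becomes effective: 20 business days after Friday, 5 June 2020, skipping weekends — Jun 8, Jun 9, Jun 10, Jun 11, …, Jul 1, Jul 2, Jul 3 — lands on Friday, 3 July 2020.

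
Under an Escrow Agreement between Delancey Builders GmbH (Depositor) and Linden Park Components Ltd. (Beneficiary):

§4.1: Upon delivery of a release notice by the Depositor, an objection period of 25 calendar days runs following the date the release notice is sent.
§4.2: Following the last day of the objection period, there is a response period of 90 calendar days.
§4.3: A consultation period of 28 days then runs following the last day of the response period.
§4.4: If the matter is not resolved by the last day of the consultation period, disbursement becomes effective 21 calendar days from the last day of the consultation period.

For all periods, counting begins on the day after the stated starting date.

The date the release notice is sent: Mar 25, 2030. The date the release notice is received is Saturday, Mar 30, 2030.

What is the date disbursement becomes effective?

The last day of the objection period: Mar 25, 2030 + 25 days = Apr 19, 2030.
Adding 90 calendar days to Apr 19, 2030 gives Jul 18, 2030, which is the last day of the response period.
The last day of the consultation period: Jul 18, 2030 + 28 days = Aug 15, 2030.
The date disbursement becomes effective: Aug 15, 2030 + 21 days = Sep 5, 2030.

Sep 5, 2030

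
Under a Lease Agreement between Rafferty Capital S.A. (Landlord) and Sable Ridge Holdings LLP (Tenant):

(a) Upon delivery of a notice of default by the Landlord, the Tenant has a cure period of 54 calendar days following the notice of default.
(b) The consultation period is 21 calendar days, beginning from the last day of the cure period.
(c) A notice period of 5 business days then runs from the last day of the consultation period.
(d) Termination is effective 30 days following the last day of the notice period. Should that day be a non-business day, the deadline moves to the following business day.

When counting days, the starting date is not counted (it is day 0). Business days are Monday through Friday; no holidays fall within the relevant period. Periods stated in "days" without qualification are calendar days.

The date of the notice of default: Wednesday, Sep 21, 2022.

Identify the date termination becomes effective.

Adding 54 calendar days to Sep 21, 2022 gives Nov 14, 2022, which is the last day of the cure period.
Adding 21 calendar days to Nov 14, 2022 gives Dec 5, 2022, which is the last day of the consultation period.
From Monday, Dec 5, 2022, 5 business days (Dec 6, Dec 7, Dec 8, Dec 9, Dec 12, skipping weekends) brings us to Monday, Dec 12, 2022, which is the last day of the notice period.
Adding 30 calendar days to Dec 12, 2022 gives Jan 11, 2023, which is the date termination becomes effective. Jan 11, 2023 is a Wednesday, so no roll-forward applies.

Jan 11, 2023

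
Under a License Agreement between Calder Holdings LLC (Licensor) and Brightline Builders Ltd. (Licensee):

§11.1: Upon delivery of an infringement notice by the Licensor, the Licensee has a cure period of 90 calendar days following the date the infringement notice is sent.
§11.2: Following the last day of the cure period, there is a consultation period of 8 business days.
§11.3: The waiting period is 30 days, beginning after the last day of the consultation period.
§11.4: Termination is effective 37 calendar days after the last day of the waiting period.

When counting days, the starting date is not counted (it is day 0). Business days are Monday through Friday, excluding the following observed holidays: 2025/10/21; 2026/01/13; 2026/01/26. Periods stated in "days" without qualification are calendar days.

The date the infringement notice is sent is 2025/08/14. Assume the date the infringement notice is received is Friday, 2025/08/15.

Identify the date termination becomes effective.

The last day of the cure period: 90 calendar days after 2025/08/14 is 2025/11/12.
From Wednesday, 2025/11/12, 8 business days (Nov 13, Nov 14, Nov 17, Nov 18, Nov 19, Nov 20, Nov 21, Nov 24, skipping weekends) brings us to Monday, 2025/11/24, which is the last day of the consultation period.
Adding 30 calendar days to 2025/11/24 gives 2025/12/24, which is the last day of the waiting period.
The date termination becomes effective: 37 calendar days after 2025/12/24 is 2026/01/30.

2026/01/30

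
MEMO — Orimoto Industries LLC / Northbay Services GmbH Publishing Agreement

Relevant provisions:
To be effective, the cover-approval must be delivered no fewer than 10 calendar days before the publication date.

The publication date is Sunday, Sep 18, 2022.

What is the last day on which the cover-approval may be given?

Sep 18, 2022 minus 10 days is Sep 8, 2022.

Sep 8, 2022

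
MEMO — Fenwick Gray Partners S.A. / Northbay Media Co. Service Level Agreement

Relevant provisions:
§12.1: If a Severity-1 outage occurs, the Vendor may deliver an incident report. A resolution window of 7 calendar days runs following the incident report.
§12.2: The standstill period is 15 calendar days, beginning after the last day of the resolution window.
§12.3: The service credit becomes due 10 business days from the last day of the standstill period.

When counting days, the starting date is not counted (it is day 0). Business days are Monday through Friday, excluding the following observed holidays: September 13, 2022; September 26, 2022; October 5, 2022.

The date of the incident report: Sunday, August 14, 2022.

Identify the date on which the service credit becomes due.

September 20, 2022

The last day of the resolution window: 7 calendar days after August 14, 2022 is August 21, 2022.
Adding 15 calendar days to August 21, 2022 gives September 5, 2022, which is the last day of the standstill period.
The date on which the service credit becomes due: 10 business days after Monday, September 5, 2022, skipping weekends and the listed holiday on Sep 13 — Sep 6, Sep 7, Sep 8, Sep 9, Sep 12, Sep 14, Sep 15, Sep 16, Sep 19, Sep 20 — lands on Tuesday, September 20, 2022.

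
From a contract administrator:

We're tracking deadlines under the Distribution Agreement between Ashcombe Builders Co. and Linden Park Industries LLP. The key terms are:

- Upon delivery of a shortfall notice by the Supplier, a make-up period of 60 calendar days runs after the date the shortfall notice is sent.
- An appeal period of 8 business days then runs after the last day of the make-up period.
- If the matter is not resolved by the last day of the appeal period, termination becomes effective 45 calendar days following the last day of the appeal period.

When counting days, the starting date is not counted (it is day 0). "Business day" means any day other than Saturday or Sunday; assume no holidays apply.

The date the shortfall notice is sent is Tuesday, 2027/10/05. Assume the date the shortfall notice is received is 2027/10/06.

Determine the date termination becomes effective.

2028/01/29

The last day of the make-up period: 60 calendar days after 2027/10/05 is 2027/12/04.
From Saturday, 2027/12/04, 8 business days (Dec 6, Dec 7, Dec 8, Dec 9, Dec 10, Dec 13, Dec 14, Dec 15, skipping weekends) brings us to Wednesday, 2027/12/15, which is the last day of the appeal period.
Adding 45 calendar days to 2027/12/15 gives 2028/01/29, which is the date termination becomes effective.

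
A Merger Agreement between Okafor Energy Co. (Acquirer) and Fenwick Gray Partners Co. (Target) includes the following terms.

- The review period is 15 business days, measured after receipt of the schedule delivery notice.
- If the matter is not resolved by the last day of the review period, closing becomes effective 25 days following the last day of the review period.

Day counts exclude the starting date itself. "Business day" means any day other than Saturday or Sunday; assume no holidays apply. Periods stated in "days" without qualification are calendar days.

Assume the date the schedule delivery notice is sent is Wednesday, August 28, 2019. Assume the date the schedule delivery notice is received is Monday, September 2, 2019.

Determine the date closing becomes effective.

The last day of the review period: 15 business days after Monday, September 2, 2019, skipping weekends — Sep 3, Sep 4, Sep 5, Sep 6, …, Sep 19, Sep 20, Sep 23 — lands on Monday, September 23, 2019.
The date closing becomes effective: September 23, 2019 + 25 days = October 18, 2019.

October 18, 2019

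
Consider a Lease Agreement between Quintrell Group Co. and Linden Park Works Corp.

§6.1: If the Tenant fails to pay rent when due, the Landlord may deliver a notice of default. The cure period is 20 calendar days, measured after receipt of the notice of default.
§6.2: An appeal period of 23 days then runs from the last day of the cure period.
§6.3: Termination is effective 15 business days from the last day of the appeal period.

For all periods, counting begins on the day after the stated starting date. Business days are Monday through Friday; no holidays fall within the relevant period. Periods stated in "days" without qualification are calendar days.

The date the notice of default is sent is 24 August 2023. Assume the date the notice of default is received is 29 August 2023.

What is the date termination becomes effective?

Adding 20 calendar days to 29 August 2023 gives 18 September 2023, which is the last day of the cure period.
The last day of the appeal period: 18 September 2023 + 23 days = 11 October 2023.
From Wednesday, 11 October 2023, 15 business days (Oct 12, Oct 13, Oct 16, Oct 17, …, Oct 30, Oct 31, Nov 1, skipping weekends) brings us to Wednesday, 1 November 2023, which is the date termination becomes effective.

1 November 2023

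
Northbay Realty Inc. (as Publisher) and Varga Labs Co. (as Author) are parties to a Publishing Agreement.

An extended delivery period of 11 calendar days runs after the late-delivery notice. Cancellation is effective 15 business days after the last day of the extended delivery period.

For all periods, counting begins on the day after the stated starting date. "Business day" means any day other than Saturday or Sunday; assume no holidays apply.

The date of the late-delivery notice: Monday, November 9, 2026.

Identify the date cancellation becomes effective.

December 11, 2026

Adding 11 calendar days to November 9, 2026 gives November 20, 2026, which is the last day of the extended delivery period.
The date cancellation becomes effective: 15 business days after Friday, November 20, 2026, skipping weekends — Nov 23, Nov 24, Nov 25, Nov 26, …, Dec 9, Dec 10, Dec 11 — lands on Friday, December 11, 2026.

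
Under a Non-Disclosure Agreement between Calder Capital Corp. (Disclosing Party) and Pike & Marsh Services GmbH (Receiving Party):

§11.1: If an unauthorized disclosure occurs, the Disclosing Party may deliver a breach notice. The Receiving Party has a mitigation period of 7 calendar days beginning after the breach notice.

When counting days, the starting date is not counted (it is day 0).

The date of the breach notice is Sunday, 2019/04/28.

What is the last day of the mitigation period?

The last day of the mitigation period: 7 calendar days after 2019/04/28 is 2019/05/05.

2019/05/05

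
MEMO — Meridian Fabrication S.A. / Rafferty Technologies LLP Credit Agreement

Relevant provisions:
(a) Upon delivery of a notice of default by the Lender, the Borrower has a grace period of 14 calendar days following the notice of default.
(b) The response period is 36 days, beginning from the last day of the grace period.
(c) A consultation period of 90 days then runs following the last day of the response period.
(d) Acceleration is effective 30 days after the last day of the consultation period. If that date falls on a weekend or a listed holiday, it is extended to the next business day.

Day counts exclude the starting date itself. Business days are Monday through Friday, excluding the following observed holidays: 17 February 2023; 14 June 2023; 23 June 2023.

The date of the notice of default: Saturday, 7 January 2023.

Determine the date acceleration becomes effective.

26 June 2023

Adding 14 calendar days to 7 January 2023 gives 21 January 2023, which is the last day of the grace period.
Adding 36 calendar days to 21 January 2023 gives 26 February 2023, which is the last day of the response period.
The last day of the consultation period: 26 February 2023 + 90 days = 27 May 2023.
The date acceleration becomes effective: 27 May 2023 + 30 days = 26 June 2023. 26 June 2023 is a Monday and is not a listed holiday, so no roll-forward applies.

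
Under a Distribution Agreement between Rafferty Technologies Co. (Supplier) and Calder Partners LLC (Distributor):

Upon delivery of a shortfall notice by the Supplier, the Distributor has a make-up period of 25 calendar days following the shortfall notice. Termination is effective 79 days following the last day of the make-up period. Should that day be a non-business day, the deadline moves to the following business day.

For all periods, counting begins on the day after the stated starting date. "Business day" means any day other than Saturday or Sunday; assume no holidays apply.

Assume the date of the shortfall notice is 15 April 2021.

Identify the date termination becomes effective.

Adding 25 calendar days to 15 April 2021 gives 10 May 2021, which is the last day of the make-up period.
The date termination becomes effective: 79 calendar days after 10 May 2021 is 28 July 2021. 28 July 2021 is a Wednesday, so no roll-forward applies.

28 July 2021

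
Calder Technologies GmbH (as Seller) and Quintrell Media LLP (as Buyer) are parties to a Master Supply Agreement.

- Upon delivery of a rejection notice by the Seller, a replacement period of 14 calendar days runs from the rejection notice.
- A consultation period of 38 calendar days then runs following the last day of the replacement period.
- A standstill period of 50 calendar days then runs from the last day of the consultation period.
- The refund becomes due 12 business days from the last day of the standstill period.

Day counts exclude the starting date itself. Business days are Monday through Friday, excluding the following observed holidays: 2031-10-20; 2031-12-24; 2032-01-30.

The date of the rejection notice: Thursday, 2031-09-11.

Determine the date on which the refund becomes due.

2032-01-08

Adding 14 calendar days to 2031-09-11 gives 2031-09-25, which is the last day of the replacement period.
The last day of the consultation period: 38 calendar days after 2031-09-25 is 2031-11-02.
The last day of the standstill period: 50 calendar days after 2031-11-02 is 2031-12-22.
From Monday, 2031-12-22, 12 business days (Dec 23, Dec 25, Dec 26, Dec 29, …, Jan 6, Jan 7, Jan 8, skipping weekends and the listed holiday on Dec 24) brings us to Thursday, 2032-01-08, which is the date on which the refund becomes due.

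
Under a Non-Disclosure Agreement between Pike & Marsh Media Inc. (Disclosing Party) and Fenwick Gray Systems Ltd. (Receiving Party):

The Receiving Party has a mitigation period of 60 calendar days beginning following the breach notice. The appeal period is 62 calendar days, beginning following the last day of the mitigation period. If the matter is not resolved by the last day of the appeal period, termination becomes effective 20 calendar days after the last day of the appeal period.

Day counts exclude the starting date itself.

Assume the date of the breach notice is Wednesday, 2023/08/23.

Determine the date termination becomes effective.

2024/01/12

Adding 60 calendar days to 2023/08/23 gives 2023/10/22, which is the last day of the mitigation period.
The last day of the appeal period: 2023/10/22 + 62 days = 2023/12/23.
Adding 20 calendar days to 2023/12/23 gives 2024/01/12, which is the date termination becomes effective.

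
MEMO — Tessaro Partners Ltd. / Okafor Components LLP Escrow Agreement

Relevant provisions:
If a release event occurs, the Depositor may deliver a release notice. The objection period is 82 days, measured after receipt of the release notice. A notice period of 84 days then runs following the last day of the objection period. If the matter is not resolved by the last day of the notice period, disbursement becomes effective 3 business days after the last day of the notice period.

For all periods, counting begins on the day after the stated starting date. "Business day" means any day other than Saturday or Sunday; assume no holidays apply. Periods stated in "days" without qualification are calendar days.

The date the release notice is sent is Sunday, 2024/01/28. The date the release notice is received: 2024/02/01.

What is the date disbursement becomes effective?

The last day of the objection period: 2024/02/01 + 82 days = 2024/04/23.
The last day of the notice period: 84 calendar days after 2024/04/23 is 2024/07/16.
The date disbursement becomes effective: counting 3 business days from Tuesday, 2024/07/16 (Jul 17, Jul 18, Jul 19, skipping weekends) reaches Friday, 2024/07/19.

2024/07/19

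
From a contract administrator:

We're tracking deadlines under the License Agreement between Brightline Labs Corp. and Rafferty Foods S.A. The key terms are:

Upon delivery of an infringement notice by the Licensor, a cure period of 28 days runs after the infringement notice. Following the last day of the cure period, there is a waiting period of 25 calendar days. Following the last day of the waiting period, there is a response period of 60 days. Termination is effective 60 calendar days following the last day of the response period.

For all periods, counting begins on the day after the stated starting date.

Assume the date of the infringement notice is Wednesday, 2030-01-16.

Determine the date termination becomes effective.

2030-07-08

The last day of the cure period: 28 calendar days after 2030-01-16 is 2030-02-13.
The last day of the waiting period: 2030-02-13 + 25 days = 2030-03-10.
Adding 60 calendar days to 2030-03-10 gives 2030-05-09, which is the last day of the response period.
The date termination becomes effective: 60 calendar days after 2030-05-09 is 2030-07-08.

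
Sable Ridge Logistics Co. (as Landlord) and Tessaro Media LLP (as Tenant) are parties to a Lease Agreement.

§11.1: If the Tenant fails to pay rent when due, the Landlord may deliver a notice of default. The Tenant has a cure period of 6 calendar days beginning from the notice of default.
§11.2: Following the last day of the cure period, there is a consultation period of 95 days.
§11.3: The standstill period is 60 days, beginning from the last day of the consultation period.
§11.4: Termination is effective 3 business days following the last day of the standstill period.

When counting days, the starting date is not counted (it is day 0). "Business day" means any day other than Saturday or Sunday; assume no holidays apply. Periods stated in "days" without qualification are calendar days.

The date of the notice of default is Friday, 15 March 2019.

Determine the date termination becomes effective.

The last day of the cure period: 6 calendar days after 15 March 2019 is 21 March 2019.
The last day of the consultation period: 21 March 2019 + 95 days = 24 June 2019.
Adding 60 calendar days to 24 June 2019 gives 23 August 2019, which is the last day of the standstill period.
The date termination becomes effective: 3 business days after Friday, 23 August 2019, skipping weekends — Aug 26, Aug 27, Aug 28 — lands on Wednesday, 28 August 2019.

28 August 2019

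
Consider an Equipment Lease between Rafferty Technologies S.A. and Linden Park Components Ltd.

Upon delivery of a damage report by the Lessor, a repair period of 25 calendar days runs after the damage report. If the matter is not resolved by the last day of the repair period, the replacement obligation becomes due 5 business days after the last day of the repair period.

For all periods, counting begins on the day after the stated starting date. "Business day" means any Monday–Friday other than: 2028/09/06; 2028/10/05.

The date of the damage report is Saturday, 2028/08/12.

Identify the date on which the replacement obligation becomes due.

2028/09/13

The last day of the repair period: 25 calendar days after 2028/08/12 is 2028/09/06.
From Wednesday, 2028/09/06, 5 business days (Sep 7, Sep 8, Sep 11, Sep 12, Sep 13, skipping weekends) brings us to Wednesday, 2028/09/13, which is the date on which the replacement obligation becomes due.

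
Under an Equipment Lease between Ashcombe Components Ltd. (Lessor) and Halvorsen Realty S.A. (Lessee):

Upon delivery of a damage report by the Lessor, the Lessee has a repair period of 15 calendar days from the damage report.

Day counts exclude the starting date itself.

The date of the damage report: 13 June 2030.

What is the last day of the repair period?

28 June 2030

Adding 15 calendar days to 13 June 2030 gives 28 June 2030, which is the last day of the repair period.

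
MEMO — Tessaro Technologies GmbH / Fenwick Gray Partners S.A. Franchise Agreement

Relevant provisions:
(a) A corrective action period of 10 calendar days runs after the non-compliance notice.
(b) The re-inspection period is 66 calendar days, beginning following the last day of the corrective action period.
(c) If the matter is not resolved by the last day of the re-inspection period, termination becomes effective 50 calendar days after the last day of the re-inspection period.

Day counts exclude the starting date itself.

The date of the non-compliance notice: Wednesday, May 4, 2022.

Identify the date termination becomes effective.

Sep 7, 2022

Adding 10 calendar days to May 4, 2022 gives May 14, 2022, which is the last day of the corrective action period.
Adding 66 calendar days to May 14, 2022 gives Jul 19, 2022, which is the last day of the re-inspection period.
Adding 50 calendar days to Jul 19, 2022 gives Sep 7, 2022, which is the date termination becomes effective.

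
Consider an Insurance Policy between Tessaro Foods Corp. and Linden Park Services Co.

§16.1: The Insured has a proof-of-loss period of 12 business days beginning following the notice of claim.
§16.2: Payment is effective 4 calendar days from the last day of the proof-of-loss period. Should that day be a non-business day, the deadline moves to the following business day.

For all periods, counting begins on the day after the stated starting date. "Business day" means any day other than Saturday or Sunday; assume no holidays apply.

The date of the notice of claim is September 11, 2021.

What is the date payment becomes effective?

The last day of the proof-of-loss period: counting 12 business days from Saturday, September 11, 2021 (Sep 13, Sep 14, Sep 15, Sep 16, …, Sep 24, Sep 27, Sep 28, skipping weekends) reaches Tuesday, September 28, 2021.
The date payment becomes effective: September 28, 2021 + 4 days = October 2, 2021. That falls on a Saturday, so it rolls to the next business day, Monday, October 4, 2021.

October 4, 2021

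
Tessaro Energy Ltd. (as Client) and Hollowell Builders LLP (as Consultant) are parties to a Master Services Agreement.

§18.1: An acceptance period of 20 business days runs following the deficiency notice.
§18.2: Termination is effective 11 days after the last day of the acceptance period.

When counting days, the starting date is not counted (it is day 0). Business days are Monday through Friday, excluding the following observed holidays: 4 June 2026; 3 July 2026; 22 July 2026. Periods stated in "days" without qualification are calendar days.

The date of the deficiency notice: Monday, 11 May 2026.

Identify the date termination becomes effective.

From Monday, 11 May 2026, 20 business days (May 12, May 13, May 14, May 15, …, Jun 5, Jun 8, Jun 9, skipping weekends and the listed holiday on Jun 4) brings us to Tuesday, 9 June 2026, which is the last day of the acceptance period.
Adding 11 calendar days to 9 June 2026 gives 20 June 2026, which is the date termination becomes effective.

20 June 2026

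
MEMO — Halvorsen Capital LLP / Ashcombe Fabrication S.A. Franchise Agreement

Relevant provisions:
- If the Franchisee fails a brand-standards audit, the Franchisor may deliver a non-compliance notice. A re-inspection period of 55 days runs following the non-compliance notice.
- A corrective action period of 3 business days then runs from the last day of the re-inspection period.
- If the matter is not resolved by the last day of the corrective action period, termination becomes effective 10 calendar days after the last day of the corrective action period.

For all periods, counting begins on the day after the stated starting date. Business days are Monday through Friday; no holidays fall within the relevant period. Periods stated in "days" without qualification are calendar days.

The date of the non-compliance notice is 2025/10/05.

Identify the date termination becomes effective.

2025/12/13

The last day of the re-inspection period: 2025/10/05 + 55 days = 2025/11/29.
From Saturday, 2025/11/29, 3 business days (Dec 1, Dec 2, Dec 3, skipping weekends) brings us to Wednesday, 2025/12/03, which is the last day of the corrective action period.
Adding 10 calendar days to 2025/12/03 gives 2025/12/13, which is the date termination becomes effective.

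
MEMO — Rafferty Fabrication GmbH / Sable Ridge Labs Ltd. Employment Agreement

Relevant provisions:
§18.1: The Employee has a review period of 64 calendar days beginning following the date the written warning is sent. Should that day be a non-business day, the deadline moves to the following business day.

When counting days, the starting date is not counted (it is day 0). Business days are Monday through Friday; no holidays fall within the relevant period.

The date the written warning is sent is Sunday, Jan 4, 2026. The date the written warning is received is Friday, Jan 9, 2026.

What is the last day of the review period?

Adding 64 calendar days to Jan 4, 2026 gives Mar 9, 2026, which is the last day of the review period. Mar 9, 2026 is a Monday, so no roll-forward applies.

Mar 9, 2026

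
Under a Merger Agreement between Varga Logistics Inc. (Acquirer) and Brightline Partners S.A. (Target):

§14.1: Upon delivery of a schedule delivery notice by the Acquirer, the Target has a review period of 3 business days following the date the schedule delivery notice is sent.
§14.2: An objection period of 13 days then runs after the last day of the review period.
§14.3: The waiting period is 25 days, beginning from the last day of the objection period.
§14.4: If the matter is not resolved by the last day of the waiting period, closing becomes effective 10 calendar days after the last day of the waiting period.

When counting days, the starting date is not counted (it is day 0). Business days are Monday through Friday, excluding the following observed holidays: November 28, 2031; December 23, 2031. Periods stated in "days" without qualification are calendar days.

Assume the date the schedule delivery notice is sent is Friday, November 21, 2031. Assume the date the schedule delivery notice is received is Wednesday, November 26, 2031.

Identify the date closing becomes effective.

January 13, 2032

The last day of the review period: 3 business days after Friday, November 21, 2031, skipping weekends — Nov 24, Nov 25, Nov 26 — lands on Wednesday, November 26, 2031.
The last day of the objection period: 13 calendar days after November 26, 2031 is December 9, 2031.
The last day of the waiting period: December 9, 2031 + 25 days = January 3, 2032.
Adding 10 calendar days to January 3, 2032 gives January 13, 2032, which is the date closing becomes effective.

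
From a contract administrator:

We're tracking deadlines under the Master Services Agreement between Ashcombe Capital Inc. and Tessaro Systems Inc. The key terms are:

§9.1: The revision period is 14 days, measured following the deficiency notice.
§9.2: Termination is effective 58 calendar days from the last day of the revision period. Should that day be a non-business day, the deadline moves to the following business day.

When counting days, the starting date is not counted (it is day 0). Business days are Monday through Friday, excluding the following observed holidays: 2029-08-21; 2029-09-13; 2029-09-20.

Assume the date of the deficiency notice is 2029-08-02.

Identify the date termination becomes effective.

The last day of the revision period: 2029-08-02 + 14 days = 2029-08-16.
The date termination becomes effective: 2029-08-16 + 58 days = 2029-10-13. That falls on a Saturday, so it rolls to the next business day, Monday, 2029-10-15.

2029-10-15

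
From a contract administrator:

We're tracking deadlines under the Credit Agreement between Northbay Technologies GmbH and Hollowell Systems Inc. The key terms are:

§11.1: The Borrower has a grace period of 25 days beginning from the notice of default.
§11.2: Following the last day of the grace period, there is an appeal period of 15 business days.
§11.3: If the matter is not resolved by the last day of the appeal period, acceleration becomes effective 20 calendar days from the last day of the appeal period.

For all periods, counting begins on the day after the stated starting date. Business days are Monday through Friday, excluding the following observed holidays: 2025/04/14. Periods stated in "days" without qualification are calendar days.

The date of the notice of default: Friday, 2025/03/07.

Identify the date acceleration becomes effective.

2025/05/13

The last day of the grace period: 25 calendar days after 2025/03/07 is 2025/04/01.
From Tuesday, 2025/04/01, 15 business days (Apr 2, Apr 3, Apr 4, Apr 7, …, Apr 21, Apr 22, Apr 23, skipping weekends and the listed holiday on Apr 14) brings us to Wednesday, 2025/04/23, which is the last day of the appeal period.
Adding 20 calendar days to 2025/04/23 gives 2025/05/13, which is the date acceleration becomes effective.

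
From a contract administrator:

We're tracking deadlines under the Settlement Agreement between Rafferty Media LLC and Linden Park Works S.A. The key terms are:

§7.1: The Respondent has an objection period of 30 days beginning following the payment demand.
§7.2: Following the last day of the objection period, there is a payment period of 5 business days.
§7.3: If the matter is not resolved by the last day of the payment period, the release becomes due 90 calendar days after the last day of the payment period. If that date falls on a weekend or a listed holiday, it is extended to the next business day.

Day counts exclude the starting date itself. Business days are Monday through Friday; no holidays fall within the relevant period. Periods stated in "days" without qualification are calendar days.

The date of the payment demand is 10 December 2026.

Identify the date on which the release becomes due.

Adding 30 calendar days to 10 December 2026 gives 9 January 2027, which is the last day of the objection period.
From Saturday, 9 January 2027, 5 business days (Jan 11, Jan 12, Jan 13, Jan 14, Jan 15, skipping weekends) brings us to Friday, 15 January 2027, which is the last day of the payment period.
Adding 90 calendar days to 15 January 2027 gives 15 April 2027, which is the date on which the release becomes due. 15 April 2027 is a Thursday, so no roll-forward applies.

15 April 2027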